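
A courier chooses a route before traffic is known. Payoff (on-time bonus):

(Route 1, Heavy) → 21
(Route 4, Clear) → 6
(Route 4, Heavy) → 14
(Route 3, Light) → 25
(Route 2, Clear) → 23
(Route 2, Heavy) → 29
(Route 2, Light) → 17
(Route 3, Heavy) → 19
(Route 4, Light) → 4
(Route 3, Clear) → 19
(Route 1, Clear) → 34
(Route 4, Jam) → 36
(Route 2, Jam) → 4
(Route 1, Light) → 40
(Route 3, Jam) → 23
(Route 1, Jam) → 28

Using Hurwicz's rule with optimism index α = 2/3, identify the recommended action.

Route 1: 2/3·40 + 1/3·21 = 101/3
Route 2: 2/3·29 + 1/3·4 = 62/3
Route 3: 2/3·25 + 1/3·19 = 23
Route 4: 2/3·36 + 1/3·4 = 76/3
Highest Hurwicz score = 101/3 → Route 1.

Route 1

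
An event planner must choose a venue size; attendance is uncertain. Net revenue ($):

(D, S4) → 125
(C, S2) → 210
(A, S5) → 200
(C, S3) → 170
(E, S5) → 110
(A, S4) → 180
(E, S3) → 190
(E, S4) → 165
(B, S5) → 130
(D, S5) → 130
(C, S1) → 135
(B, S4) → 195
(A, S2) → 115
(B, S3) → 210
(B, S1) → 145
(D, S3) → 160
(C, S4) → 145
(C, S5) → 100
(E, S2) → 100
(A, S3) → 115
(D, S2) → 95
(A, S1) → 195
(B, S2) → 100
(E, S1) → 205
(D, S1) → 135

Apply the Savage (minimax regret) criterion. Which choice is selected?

A

Column bests: S1=205, S2=210, S3=210, S4=195, S5=200.
A regrets: 10, 95, 95, 15, 0 → max 95
B regrets: 60, 110, 0, 0, 70 → max 110
C regrets: 70, 0, 40, 50, 100 → max 100
D regrets: 70, 115, 50, 70, 70 → max 115
E regrets: 0, 110, 20, 30, 90 → max 110
Smallest max regret = 95 → A.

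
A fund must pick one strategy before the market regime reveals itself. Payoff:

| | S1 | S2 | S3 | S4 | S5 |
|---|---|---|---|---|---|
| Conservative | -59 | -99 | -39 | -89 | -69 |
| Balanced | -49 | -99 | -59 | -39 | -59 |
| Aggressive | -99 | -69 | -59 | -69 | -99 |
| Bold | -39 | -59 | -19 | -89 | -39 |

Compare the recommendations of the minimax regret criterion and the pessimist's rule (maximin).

Column bests: S1=-39, S2=-59, S3=-19, S4=-39, S5=-39.
Conservative regrets: 20, 40, 20, 50, 30 → max 50
Balanced regrets: 10, 40, 40, 0, 20 → max 40
Aggressive regrets: 60, 10, 40, 30, 60 → max 60
Bold regrets: 0, 0, 0, 50, 0 → max 50
Smallest max regret = 40 → Balanced.
Row minima: Conservative=-99, Balanced=-99, Aggressive=-99, Bold=-89
Best worst-case = -89 → Bold.

minimax regret → Balanced; maximin → Bold (disagree)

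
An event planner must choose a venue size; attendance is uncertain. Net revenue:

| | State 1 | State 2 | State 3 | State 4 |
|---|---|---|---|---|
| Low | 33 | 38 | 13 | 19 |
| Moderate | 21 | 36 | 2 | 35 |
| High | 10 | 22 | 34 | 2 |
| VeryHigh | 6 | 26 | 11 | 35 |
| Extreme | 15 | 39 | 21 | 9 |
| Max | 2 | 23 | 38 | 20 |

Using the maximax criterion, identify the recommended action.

Row maxima: Low=38, Moderate=36, High=34, VeryHigh=35, Extreme=39, Max=38
Best best-case = 39 → Extreme.

Extreme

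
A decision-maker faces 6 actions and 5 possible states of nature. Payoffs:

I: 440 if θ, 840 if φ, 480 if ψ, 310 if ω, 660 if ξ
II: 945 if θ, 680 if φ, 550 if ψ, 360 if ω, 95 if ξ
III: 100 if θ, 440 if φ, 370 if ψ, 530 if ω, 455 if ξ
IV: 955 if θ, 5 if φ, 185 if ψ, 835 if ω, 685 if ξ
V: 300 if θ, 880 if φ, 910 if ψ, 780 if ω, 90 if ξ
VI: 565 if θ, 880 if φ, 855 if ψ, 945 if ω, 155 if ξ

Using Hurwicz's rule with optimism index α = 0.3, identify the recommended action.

I

I: 0.3·840 + 0.7·310 = 469
II: 0.3·945 + 0.7·95 = 350
III: 0.3·530 + 0.7·100 = 229
IV: 0.3·955 + 0.7·5 = 290
V: 0.3·910 + 0.7·90 = 336
VI: 0.3·945 + 0.7·155 = 392
Highest Hurwicz score = 469 → I.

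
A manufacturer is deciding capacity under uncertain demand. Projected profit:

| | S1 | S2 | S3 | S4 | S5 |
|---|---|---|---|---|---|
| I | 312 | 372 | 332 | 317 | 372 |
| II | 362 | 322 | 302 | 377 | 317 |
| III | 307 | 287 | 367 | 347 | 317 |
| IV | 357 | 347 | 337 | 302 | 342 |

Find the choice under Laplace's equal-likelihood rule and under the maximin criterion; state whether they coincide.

laplace → I; maximin → I (agree)

Row averages: I=341, II=336, III=325, IV=337
Highest average = 341 → I.
Row minima: I=312, II=302, III=287, IV=302
Best worst-case = 312 → I.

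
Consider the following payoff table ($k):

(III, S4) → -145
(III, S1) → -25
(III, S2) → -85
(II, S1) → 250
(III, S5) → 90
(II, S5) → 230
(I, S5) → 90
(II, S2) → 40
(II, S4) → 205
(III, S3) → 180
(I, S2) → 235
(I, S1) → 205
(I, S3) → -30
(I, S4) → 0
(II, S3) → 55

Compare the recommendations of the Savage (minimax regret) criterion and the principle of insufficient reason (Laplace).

Column bests: S1=250, S2=235, S3=180, S4=205, S5=230.
I regrets: 45, 0, 210, 205, 140 → max 210
II regrets: 0, 195, 125, 0, 0 → max 195
III regrets: 275, 320, 0, 350, 140 → max 350
Smallest max regret = 195 → II.
Row averages: I=100, II=156, III=3
Highest average = 156 → II.

minimax regret → II; laplace → II (agree)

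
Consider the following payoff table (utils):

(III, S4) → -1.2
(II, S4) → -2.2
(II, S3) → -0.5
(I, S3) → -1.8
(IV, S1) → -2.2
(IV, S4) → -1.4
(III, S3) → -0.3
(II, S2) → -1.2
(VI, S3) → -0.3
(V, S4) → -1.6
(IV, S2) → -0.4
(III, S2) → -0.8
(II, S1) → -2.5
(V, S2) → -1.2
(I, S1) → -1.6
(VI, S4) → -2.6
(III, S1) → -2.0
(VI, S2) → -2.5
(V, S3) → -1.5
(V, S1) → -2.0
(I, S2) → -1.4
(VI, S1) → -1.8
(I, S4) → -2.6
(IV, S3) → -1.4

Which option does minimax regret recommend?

Column bests: S1=-1.6, S2=-0.4, S3=-0.3, S4=-1.2.
I regrets: 0.0, 1.0, 1.5, 1.4 → max 1.5
II regrets: 0.9, 0.8, 0.2, 1.0 → max 1.0
III regrets: 0.4, 0.4, 0.0, 0.0 → max 0.4
IV regrets: 0.6, 0.0, 1.1, 0.2 → max 1.1
V regrets: 0.4, 0.8, 1.2, 0.4 → max 1.2
VI regrets: 0.2, 2.1, 0.0, 1.4 → max 2.1
Smallest max regret = 0.4 → III.

III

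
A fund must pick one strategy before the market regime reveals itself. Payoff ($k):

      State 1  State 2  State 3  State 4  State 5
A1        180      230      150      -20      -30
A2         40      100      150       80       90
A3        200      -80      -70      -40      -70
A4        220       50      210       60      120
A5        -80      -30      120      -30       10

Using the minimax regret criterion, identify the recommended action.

A1

Column bests: State 1=220, State 2=230, State 3=210, State 4=80, State 5=120.
A1 regrets: 40, 0, 60, 100, 150 → max 150
A2 regrets: 180, 130, 60, 0, 30 → max 180
A3 regrets: 20, 310, 280, 120, 190 → max 310
A4 regrets: 0, 180, 0, 20, 0 → max 180
A5 regrets: 300, 260, 90, 110, 110 → max 300
Smallest max regret = 150 → A1.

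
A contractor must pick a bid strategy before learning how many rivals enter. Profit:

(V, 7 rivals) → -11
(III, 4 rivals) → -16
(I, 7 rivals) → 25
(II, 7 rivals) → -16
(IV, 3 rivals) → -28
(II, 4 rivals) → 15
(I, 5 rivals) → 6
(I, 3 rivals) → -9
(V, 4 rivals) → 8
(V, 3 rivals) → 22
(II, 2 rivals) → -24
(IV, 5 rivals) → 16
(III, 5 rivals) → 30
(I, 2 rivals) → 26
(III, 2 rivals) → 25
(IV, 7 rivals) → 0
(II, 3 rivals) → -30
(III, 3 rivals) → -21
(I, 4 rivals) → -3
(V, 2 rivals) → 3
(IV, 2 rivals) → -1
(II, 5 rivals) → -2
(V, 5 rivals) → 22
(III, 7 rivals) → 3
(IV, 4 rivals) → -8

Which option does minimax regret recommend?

Column bests: 2 rivals=26, 3 rivals=22, 4 rivals=15, 5 rivals=30, 7 rivals=25.
I regrets: 0, 31, 18, 24, 0 → max 31
II regrets: 50, 52, 0, 32, 41 → max 52
III regrets: 1, 43, 31, 0, 22 → max 43
IV regrets: 27, 50, 23, 14, 25 → max 50
V regrets: 23, 0, 7, 8, 36 → max 36
Smallest max regret = 31 → I.

I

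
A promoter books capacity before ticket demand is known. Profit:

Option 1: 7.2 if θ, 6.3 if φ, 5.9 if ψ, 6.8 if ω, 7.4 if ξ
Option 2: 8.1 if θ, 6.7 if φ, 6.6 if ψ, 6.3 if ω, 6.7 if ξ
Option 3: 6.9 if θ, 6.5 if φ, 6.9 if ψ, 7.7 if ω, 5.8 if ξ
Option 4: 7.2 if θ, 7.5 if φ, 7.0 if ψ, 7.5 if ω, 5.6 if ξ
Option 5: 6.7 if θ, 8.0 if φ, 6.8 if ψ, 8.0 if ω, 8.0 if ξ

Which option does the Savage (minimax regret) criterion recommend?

Option 5

Column bests: θ=8.1, φ=8.0, ψ=7.0, ω=8.0, ξ=8.0.
Option 1 regrets: 0.9, 1.7, 1.1, 1.2, 0.6 → max 1.7
Option 2 regrets: 0.0, 1.3, 0.4, 1.7, 1.3 → max 1.7
Option 3 regrets: 1.2, 1.5, 0.1, 0.3, 2.2 → max 2.2
Option 4 regrets: 0.9, 0.5, 0.0, 0.5, 2.4 → max 2.4
Option 5 regrets: 1.4, 0.0, 0.2, 0.0, 0.0 → max 1.4
Smallest max regret = 1.4 → Option 5.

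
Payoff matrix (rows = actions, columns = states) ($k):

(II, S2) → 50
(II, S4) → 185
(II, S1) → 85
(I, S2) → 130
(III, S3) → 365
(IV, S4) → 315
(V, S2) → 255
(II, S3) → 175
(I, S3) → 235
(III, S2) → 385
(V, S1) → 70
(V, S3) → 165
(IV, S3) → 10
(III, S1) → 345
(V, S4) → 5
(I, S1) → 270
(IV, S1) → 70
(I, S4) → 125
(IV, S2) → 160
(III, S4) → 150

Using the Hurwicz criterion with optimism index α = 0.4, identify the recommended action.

I: 0.4·270 + 0.6·125 = 183
II: 0.4·185 + 0.6·50 = 104
III: 0.4·385 + 0.6·150 = 244
IV: 0.4·315 + 0.6·10 = 132
V: 0.4·255 + 0.6·5 = 105
Highest Hurwicz score = 244 → III.

III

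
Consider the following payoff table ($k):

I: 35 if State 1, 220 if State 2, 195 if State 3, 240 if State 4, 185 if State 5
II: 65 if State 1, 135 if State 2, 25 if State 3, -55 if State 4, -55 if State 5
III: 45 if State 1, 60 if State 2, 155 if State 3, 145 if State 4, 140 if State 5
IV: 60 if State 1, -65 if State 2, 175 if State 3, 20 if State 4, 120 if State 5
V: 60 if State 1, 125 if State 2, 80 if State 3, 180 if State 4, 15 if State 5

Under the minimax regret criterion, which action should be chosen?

I

Column bests: State 1=65, State 2=220, State 3=195, State 4=240, State 5=185.
I regrets: 30, 0, 0, 0, 0 → max 30
II regrets: 0, 85, 170, 295, 240 → max 295
III regrets: 20, 160, 40, 95, 45 → max 160
IV regrets: 5, 285, 20, 220, 65 → max 285
V regrets: 5, 95, 115, 60, 170 → max 170
Smallest max regret = 30 → I.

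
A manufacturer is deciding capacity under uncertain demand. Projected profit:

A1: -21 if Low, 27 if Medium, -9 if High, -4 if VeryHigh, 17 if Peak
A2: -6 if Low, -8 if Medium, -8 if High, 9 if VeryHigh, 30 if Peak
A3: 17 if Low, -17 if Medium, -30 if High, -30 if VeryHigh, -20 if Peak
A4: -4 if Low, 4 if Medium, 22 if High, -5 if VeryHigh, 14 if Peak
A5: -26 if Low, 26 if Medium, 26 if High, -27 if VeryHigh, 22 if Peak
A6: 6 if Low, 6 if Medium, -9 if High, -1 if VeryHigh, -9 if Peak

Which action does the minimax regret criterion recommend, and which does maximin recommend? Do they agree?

minimax regret → A4; maximin → A4 (agree)

Column bests: Low=17, Medium=27, High=26, VeryHigh=9, Peak=30.
A1 regrets: 38, 0, 35, 13, 13 → max 38
A2 regrets: 23, 35, 34, 0, 0 → max 35
A3 regrets: 0, 44, 56, 39, 50 → max 56
A4 regrets: 21, 23, 4, 14, 16 → max 23
A5 regrets: 43, 1, 0, 36, 8 → max 43
A6 regrets: 11, 21, 35, 10, 39 → max 39
Smallest max regret = 23 → A4.
Row minima: A1=-21, A2=-8, A3=-30, A4=-5, A5=-27, A6=-9
Best worst-case = -5 → A4.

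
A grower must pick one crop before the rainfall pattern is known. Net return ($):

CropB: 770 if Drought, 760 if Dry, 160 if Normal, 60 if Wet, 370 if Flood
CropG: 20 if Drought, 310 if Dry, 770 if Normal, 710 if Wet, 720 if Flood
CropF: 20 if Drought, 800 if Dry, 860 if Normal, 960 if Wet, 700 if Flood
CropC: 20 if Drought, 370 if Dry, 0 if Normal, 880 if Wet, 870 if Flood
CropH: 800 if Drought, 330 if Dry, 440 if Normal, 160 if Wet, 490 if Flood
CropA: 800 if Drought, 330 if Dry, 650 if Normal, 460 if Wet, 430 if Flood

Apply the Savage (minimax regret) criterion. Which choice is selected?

CropA

Column bests: Drought=800, Dry=800, Normal=860, Wet=960, Flood=870.
CropB regrets: 30, 40, 700, 900, 500 → max 900
CropG regrets: 780, 490, 90, 250, 150 → max 780
CropF regrets: 780, 0, 0, 0, 170 → max 780
CropC regrets: 780, 430, 860, 80, 0 → max 860
CropH regrets: 0, 470, 420, 800, 380 → max 800
CropA regrets: 0, 470, 210, 500, 440 → max 500
Smallest max regret = 500 → CropA.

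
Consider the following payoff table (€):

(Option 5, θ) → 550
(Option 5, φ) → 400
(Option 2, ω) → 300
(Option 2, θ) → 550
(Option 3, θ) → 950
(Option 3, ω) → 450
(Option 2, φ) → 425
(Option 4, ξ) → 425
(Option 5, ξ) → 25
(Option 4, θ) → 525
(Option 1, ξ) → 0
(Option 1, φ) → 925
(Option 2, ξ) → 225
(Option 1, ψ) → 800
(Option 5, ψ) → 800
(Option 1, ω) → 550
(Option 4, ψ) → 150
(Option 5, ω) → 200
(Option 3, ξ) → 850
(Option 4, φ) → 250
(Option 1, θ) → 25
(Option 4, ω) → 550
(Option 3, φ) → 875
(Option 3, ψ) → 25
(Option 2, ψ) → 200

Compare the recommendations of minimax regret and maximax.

Column bests: θ=950, φ=925, ψ=800, ω=550, ξ=850.
Option 1 regrets: 925, 0, 0, 0, 850 → max 925
Option 2 regrets: 400, 500, 600, 250, 625 → max 625
Option 3 regrets: 0, 50, 775, 100, 0 → max 775
Option 4 regrets: 425, 675, 650, 0, 425 → max 675
Option 5 regrets: 400, 525, 0, 350, 825 → max 825
Smallest max regret = 625 → Option 2.
Row maxima: Option 1=925, Option 2=550, Option 3=950, Option 4=550, Option 5=800
Best best-case = 950 → Option 3.

minimax regret → Option 2; maximax → Option 3 (disagree)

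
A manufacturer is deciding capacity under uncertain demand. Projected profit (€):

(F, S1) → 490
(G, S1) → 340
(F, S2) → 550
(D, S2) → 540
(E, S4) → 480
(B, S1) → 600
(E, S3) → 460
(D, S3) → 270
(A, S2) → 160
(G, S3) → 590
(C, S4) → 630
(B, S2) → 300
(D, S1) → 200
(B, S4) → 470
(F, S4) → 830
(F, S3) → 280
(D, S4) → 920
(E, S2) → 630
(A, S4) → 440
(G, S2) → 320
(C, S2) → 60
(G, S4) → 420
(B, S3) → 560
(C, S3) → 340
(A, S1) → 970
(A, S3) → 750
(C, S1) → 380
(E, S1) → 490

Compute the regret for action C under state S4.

290

Best payoff under S4 is 920.
Regret = 920 − 630 = 290.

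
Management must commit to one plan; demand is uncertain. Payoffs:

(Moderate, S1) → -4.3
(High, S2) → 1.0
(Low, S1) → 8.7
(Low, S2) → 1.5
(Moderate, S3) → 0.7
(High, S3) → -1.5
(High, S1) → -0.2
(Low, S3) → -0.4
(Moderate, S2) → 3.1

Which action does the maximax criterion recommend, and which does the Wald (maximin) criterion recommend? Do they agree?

maximax → Low; maximin → Low (agree)

Row maxima: Low=8.7, Moderate=3.1, High=1.0
Best best-case = 8.7 → Low.
Row minima: Low=-0.4, Moderate=-4.3, High=-1.5
Best worst-case = -0.4 → Low.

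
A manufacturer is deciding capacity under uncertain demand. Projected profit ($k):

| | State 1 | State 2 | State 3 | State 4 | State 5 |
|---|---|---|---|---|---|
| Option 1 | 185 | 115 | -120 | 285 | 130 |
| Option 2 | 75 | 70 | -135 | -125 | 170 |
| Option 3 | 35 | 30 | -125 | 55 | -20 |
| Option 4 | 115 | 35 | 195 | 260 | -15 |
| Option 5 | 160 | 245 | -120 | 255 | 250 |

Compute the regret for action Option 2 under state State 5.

Best payoff under State 5 is 250.
Regret = 250 − 170 = 80.

80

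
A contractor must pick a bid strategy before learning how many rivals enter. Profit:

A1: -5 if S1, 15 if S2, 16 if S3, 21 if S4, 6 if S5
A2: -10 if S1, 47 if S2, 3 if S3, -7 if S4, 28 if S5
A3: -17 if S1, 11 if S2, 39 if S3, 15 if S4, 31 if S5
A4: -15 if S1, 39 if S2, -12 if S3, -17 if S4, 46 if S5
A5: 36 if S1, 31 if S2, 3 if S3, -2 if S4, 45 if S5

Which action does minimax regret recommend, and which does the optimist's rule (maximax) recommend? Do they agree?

minimax regret → A5; maximax → A2 (disagree)

Column bests: S1=36, S2=47, S3=39, S4=21, S5=46.
A1 regrets: 41, 32, 23, 0, 40 → max 41
A2 regrets: 46, 0, 36, 28, 18 → max 46
A3 regrets: 53, 36, 0, 6, 15 → max 53
A4 regrets: 51, 8, 51, 38, 0 → max 51
A5 regrets: 0, 16, 36, 23, 1 → max 36
Smallest max regret = 36 → A5.
Row maxima: A1=21, A2=47, A3=39, A4=46, A5=45
Best best-case = 47 → A2.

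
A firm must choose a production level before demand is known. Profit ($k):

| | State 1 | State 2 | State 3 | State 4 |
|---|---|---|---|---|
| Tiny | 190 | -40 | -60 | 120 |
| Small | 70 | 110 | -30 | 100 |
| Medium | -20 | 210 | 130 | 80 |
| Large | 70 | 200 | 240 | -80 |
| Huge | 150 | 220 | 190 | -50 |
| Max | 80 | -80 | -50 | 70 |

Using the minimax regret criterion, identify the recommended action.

Column bests: State 1=190, State 2=220, State 3=240, State 4=120.
Tiny regrets: 0, 260, 300, 0 → max 300
Small regrets: 120, 110, 270, 20 → max 270
Medium regrets: 210, 10, 110, 40 → max 210
Large regrets: 120, 20, 0, 200 → max 200
Huge regrets: 40, 0, 50, 170 → max 170
Max regrets: 110, 300, 290, 50 → max 300
Smallest max regret = 170 → Huge.

Huge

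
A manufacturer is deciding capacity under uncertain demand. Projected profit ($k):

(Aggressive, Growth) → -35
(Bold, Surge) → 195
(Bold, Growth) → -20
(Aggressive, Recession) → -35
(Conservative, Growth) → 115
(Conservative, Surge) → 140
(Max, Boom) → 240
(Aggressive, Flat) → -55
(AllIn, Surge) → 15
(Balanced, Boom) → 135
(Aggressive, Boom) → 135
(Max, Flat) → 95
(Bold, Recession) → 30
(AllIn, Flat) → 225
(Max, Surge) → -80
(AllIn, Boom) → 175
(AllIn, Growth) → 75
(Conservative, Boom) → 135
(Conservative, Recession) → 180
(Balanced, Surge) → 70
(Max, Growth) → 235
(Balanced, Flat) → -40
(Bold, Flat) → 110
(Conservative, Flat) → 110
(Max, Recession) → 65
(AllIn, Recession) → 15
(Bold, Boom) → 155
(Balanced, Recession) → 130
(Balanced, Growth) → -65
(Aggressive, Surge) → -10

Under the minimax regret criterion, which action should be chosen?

Conservative

Column bests: Recession=180, Flat=225, Growth=235, Boom=240, Surge=195.
Conservative regrets: 0, 115, 120, 105, 55 → max 120
Balanced regrets: 50, 265, 300, 105, 125 → max 300
Aggressive regrets: 215, 280, 270, 105, 205 → max 280
Bold regrets: 150, 115, 255, 85, 0 → max 255
AllIn regrets: 165, 0, 160, 65, 180 → max 180
Max regrets: 115, 130, 0, 0, 275 → max 275
Smallest max regret = 120 → Conservative.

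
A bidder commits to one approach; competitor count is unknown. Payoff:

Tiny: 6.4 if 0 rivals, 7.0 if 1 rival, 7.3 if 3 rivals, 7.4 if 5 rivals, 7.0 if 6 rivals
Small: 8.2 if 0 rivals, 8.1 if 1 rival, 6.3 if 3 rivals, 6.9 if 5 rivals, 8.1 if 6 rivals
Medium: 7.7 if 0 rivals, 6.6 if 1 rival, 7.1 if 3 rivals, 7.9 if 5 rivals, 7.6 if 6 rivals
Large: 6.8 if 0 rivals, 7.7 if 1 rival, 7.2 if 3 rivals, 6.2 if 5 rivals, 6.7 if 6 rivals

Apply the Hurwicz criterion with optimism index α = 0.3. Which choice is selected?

Tiny: 0.3·7.4 + 0.7·6.4 = 6.7
Small: 0.3·8.2 + 0.7·6.3 = 6.87
Medium: 0.3·7.9 + 0.7·6.6 = 6.99
Large: 0.3·7.7 + 0.7·6.2 = 6.65
Highest Hurwicz score = 6.99 → Medium.

Medium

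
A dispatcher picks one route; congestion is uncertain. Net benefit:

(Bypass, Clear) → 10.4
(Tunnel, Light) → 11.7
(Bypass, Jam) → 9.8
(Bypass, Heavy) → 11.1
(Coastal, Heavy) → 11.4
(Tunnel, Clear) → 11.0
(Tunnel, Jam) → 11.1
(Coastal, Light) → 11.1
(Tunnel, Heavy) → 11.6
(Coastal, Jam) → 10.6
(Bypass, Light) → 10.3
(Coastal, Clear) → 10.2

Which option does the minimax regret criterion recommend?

Tunnel

Column bests: Clear=11.0, Light=11.7, Heavy=11.6, Jam=11.1.
Bypass regrets: 0.6, 1.4, 0.5, 1.3 → max 1.4
Coastal regrets: 0.8, 0.6, 0.2, 0.5 → max 0.8
Tunnel regrets: 0.0, 0.0, 0.0, 0.0 → max 0.0
Smallest max regret = 0.0 → Tunnel.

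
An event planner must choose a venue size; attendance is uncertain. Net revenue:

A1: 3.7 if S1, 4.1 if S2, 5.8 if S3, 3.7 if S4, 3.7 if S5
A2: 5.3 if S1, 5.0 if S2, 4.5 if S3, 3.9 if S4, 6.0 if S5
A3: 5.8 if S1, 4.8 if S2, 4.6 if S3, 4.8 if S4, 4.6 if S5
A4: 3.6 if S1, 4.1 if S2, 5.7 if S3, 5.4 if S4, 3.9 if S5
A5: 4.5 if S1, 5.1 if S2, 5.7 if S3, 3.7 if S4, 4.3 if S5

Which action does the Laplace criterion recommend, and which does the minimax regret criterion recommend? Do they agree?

Row averages: A1=4.2, A2=4.94, A3=4.92, A4=4.54, A5=4.66
Highest average = 4.94 → A2.
Column bests: S1=5.8, S2=5.1, S3=5.8, S4=5.4, S5=6.0.
A1 regrets: 2.1, 1.0, 0.0, 1.7, 2.3 → max 2.3
A2 regrets: 0.5, 0.1, 1.3, 1.5, 0.0 → max 1.5
A3 regrets: 0.0, 0.3, 1.2, 0.6, 1.4 → max 1.4
A4 regrets: 2.2, 1.0, 0.1, 0.0, 2.1 → max 2.2
A5 regrets: 1.3, 0.0, 0.1, 1.7, 1.7 → max 1.7
Smallest max regret = 1.4 → A3.

laplace → A2; minimax regret → A3 (disagree)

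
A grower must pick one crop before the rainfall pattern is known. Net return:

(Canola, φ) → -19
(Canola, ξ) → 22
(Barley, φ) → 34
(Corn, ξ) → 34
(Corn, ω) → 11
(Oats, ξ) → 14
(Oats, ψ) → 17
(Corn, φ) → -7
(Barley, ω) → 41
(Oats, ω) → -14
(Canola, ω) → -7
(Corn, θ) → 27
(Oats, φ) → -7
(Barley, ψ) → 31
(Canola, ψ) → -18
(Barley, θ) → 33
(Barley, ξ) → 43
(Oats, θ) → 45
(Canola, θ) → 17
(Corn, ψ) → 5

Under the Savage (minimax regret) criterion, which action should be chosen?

Barley

Column bests: θ=45, φ=34, ψ=31, ω=41, ξ=43.
Oats regrets: 0, 41, 14, 55, 29 → max 55
Corn regrets: 18, 41, 26, 30, 9 → max 41
Barley regrets: 12, 0, 0, 0, 0 → max 12
Canola regrets: 28, 53, 49, 48, 21 → max 53
Smallest max regret = 12 → Barley.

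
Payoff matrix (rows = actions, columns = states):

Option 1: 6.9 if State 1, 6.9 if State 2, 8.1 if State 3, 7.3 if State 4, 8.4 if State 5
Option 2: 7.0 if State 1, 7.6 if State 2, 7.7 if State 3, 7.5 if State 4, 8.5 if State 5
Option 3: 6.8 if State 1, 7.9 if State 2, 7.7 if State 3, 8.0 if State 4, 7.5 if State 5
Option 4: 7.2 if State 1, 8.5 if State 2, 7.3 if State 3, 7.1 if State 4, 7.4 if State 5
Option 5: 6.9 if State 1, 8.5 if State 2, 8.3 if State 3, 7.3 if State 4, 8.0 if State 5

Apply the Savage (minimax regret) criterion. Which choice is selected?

Option 5

Column bests: State 1=7.2, State 2=8.5, State 3=8.3, State 4=8.0, State 5=8.5.
Option 1 regrets: 0.3, 1.6, 0.2, 0.7, 0.1 → max 1.6
Option 2 regrets: 0.2, 0.9, 0.6, 0.5, 0.0 → max 0.9
Option 3 regrets: 0.4, 0.6, 0.6, 0.0, 1.0 → max 1.0
Option 4 regrets: 0.0, 0.0, 1.0, 0.9, 1.1 → max 1.1
Option 5 regrets: 0.3, 0.0, 0.0, 0.7, 0.5 → max 0.7
Smallest max regret = 0.7 → Option 5.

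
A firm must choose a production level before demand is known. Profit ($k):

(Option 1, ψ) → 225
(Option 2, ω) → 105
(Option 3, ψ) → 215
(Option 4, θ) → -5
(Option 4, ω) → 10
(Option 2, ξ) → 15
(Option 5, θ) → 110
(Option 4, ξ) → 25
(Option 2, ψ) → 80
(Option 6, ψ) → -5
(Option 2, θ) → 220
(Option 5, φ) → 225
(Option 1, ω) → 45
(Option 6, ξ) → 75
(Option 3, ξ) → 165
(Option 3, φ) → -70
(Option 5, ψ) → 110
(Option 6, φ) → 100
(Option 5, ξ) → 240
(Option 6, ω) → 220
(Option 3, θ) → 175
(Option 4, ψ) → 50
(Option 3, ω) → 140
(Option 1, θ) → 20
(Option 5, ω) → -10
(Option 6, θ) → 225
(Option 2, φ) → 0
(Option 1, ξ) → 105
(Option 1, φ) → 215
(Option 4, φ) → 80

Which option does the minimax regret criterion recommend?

Column bests: θ=225, φ=225, ψ=225, ω=220, ξ=240.
Option 1 regrets: 205, 10, 0, 175, 135 → max 205
Option 2 regrets: 5, 225, 145, 115, 225 → max 225
Option 3 regrets: 50, 295, 10, 80, 75 → max 295
Option 4 regrets: 230, 145, 175, 210, 215 → max 230
Option 5 regrets: 115, 0, 115, 230, 0 → max 230
Option 6 regrets: 0, 125, 230, 0, 165 → max 230
Smallest max regret = 205 → Option 1.

Option 1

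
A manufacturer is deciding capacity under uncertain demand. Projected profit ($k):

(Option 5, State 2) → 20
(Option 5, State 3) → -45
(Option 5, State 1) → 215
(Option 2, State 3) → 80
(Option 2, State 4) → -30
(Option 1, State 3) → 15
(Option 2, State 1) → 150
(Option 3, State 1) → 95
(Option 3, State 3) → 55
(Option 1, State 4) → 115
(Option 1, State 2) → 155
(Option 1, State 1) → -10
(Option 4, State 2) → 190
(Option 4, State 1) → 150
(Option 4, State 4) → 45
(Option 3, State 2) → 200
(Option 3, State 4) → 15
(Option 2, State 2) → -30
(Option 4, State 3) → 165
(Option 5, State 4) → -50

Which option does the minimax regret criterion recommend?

Column bests: State 1=215, State 2=200, State 3=165, State 4=115.
Option 1 regrets: 225, 45, 150, 0 → max 225
Option 2 regrets: 65, 230, 85, 145 → max 230
Option 3 regrets: 120, 0, 110, 100 → max 120
Option 4 regrets: 65, 10, 0, 70 → max 70
Option 5 regrets: 0, 180, 210, 165 → max 210
Smallest max regret = 70 → Option 4.

Option 4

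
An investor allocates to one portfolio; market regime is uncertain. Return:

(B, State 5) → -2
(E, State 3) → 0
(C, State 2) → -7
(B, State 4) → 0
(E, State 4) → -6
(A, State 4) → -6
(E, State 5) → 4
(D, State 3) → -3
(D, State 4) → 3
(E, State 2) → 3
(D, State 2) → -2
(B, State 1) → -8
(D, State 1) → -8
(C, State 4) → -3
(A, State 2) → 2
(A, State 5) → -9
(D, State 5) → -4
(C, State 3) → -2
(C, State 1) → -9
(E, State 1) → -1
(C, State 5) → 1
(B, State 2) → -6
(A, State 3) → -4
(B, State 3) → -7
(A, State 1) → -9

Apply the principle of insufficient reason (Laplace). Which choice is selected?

Row averages: A=-5.2, B=-4.6, C=-4, D=-2.8, E=0
Highest average = 0 → E.

E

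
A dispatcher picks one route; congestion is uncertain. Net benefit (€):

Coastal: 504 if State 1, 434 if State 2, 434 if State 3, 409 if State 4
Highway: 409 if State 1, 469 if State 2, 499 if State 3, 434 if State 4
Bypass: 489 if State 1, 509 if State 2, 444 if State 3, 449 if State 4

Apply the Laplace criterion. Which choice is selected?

Row averages: Coastal=445.25, Highway=452.75, Bypass=472.75
Highest average = 472.75 → Bypass.

Bypass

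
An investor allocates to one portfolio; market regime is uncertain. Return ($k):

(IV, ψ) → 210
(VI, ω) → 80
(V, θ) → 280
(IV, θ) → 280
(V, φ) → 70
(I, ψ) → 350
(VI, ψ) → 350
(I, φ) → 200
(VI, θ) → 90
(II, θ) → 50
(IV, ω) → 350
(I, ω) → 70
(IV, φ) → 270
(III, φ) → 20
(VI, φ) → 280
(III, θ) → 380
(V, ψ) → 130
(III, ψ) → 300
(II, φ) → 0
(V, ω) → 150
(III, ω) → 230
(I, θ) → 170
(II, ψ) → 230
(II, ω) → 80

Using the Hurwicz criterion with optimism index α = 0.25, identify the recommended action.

IV

I: 0.25·350 + 0.75·70 = 140
II: 0.25·230 + 0.75·0 = 57.5
III: 0.25·380 + 0.75·20 = 110
IV: 0.25·350 + 0.75·210 = 245
V: 0.25·280 + 0.75·70 = 122.5
VI: 0.25·350 + 0.75·80 = 147.5
Highest Hurwicz score = 245 → IV.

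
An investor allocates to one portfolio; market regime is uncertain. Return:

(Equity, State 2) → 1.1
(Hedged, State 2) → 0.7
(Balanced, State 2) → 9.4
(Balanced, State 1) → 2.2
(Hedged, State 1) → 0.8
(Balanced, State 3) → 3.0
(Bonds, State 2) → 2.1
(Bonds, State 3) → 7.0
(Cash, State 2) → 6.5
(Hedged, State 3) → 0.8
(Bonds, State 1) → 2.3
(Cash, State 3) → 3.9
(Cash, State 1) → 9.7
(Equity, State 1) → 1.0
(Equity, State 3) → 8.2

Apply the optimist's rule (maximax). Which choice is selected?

Cash

Row maxima: Cash=9.7, Equity=8.2, Hedged=0.8, Bonds=7.0, Balanced=9.4
Best best-case = 9.7 → Cash.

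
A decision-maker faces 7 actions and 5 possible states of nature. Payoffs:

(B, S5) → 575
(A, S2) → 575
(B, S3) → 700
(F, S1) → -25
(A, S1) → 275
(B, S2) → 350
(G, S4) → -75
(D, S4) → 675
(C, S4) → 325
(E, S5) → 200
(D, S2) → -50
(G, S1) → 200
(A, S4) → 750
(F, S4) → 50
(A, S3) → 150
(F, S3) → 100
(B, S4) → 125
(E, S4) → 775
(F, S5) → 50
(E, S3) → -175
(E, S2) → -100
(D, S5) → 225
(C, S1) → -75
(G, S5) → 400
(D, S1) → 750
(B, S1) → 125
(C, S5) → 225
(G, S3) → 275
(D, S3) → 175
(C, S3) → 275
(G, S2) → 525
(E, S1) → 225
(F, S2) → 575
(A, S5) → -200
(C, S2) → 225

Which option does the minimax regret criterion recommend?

Column bests: S1=750, S2=575, S3=700, S4=775, S5=575.
A regrets: 475, 0, 550, 25, 775 → max 775
B regrets: 625, 225, 0, 650, 0 → max 650
C regrets: 825, 350, 425, 450, 350 → max 825
D regrets: 0, 625, 525, 100, 350 → max 625
E regrets: 525, 675, 875, 0, 375 → max 875
F regrets: 775, 0, 600, 725, 525 → max 775
G regrets: 550, 50, 425, 850, 175 → max 850
Smallest max regret = 625 → D.

D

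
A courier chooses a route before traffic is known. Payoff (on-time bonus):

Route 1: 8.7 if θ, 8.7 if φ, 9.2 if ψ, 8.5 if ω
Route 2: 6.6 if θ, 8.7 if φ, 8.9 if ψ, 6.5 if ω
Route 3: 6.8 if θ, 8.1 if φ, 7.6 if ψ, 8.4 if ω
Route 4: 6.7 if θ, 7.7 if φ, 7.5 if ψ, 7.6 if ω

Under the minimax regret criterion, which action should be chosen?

Route 1

Column bests: θ=8.7, φ=8.7, ψ=9.2, ω=8.5.
Route 1 regrets: 0.0, 0.0, 0.0, 0.0 → max 0.0
Route 2 regrets: 2.1, 0.0, 0.3, 2.0 → max 2.1
Route 3 regrets: 1.9, 0.6, 1.6, 0.1 → max 1.9
Route 4 regrets: 2.0, 1.0, 1.7, 0.9 → max 2.0
Smallest max regret = 0.0 → Route 1.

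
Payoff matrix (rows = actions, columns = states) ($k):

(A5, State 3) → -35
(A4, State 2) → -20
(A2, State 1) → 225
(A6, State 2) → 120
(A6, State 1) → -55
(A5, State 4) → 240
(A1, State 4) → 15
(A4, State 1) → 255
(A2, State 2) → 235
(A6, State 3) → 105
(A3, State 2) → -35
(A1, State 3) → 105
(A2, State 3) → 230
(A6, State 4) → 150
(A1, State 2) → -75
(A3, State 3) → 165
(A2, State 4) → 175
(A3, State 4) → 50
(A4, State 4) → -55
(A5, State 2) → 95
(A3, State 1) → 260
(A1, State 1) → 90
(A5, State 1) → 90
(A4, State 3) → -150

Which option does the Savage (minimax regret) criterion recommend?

Column bests: State 1=260, State 2=235, State 3=230, State 4=240.
A1 regrets: 170, 310, 125, 225 → max 310
A2 regrets: 35, 0, 0, 65 → max 65
A3 regrets: 0, 270, 65, 190 → max 270
A4 regrets: 5, 255, 380, 295 → max 380
A5 regrets: 170, 140, 265, 0 → max 265
A6 regrets: 315, 115, 125, 90 → max 315
Smallest max regret = 65 → A2.

A2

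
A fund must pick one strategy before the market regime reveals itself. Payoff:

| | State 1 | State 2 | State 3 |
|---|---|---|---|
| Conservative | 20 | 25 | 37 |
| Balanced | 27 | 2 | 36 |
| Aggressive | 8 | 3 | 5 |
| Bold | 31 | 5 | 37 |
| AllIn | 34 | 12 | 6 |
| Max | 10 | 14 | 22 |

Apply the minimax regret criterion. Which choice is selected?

Column bests: State 1=34, State 2=25, State 3=37.
Conservative regrets: 14, 0, 0 → max 14
Balanced regrets: 7, 23, 1 → max 23
Aggressive regrets: 26, 22, 32 → max 32
Bold regrets: 3, 20, 0 → max 20
AllIn regrets: 0, 13, 31 → max 31
Max regrets: 24, 11, 15 → max 24
Smallest max regret = 14 → Conservative.

Conservative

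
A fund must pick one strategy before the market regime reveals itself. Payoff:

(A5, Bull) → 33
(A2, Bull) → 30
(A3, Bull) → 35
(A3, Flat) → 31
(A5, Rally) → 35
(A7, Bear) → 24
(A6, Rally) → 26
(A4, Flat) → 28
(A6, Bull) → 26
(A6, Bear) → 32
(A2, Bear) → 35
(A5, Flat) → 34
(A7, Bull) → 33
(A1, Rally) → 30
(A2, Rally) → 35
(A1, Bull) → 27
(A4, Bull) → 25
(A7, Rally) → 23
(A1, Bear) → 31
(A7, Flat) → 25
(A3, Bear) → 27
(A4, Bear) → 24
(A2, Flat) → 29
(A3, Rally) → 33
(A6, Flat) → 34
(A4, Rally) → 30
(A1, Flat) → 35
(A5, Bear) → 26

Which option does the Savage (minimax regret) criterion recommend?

Column bests: Bear=35, Flat=35, Bull=35, Rally=35.
A1 regrets: 4, 0, 8, 5 → max 8
A2 regrets: 0, 6, 5, 0 → max 6
A3 regrets: 8, 4, 0, 2 → max 8
A4 regrets: 11, 7, 10, 5 → max 11
A5 regrets: 9, 1, 2, 0 → max 9
A6 regrets: 3, 1, 9, 9 → max 9
A7 regrets: 11, 10, 2, 12 → max 12
Smallest max regret = 6 → A2.

A2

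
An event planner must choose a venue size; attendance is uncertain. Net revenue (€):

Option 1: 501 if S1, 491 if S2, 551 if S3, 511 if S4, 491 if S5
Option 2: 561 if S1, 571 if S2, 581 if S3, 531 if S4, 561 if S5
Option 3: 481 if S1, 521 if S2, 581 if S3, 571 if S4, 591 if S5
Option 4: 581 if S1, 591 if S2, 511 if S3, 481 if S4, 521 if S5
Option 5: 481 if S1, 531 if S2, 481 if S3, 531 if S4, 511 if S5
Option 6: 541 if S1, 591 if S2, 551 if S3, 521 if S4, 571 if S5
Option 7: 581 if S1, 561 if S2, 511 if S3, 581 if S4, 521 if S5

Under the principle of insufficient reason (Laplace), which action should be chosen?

Row averages: Option 1=509, Option 2=561, Option 3=549, Option 4=537, Option 5=507, Option 6=555, Option 7=551
Highest average = 561 → Option 2.

Option 2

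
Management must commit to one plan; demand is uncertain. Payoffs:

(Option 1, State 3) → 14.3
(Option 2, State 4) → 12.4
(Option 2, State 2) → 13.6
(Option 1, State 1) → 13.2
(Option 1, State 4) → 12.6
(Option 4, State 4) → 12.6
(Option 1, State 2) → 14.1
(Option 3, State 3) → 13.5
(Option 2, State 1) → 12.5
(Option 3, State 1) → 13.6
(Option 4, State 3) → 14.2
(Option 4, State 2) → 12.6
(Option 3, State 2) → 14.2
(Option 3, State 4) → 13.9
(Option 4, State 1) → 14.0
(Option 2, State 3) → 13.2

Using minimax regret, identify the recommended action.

Column bests: State 1=14.0, State 2=14.2, State 3=14.3, State 4=13.9.
Option 1 regrets: 0.8, 0.1, 0.0, 1.3 → max 1.3
Option 2 regrets: 1.5, 0.6, 1.1, 1.5 → max 1.5
Option 3 regrets: 0.4, 0.0, 0.8, 0.0 → max 0.8
Option 4 regrets: 0.0, 1.6, 0.1, 1.3 → max 1.6
Smallest max regret = 0.8 → Option 3.

Option 3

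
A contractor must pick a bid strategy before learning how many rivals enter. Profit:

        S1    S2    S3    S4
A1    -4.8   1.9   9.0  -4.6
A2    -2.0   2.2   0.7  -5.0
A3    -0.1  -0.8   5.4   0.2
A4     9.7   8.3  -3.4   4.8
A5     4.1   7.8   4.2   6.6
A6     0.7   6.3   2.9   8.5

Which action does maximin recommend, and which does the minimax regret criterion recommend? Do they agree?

maximin → A5; minimax regret → A5 (agree)

Row minima: A1=-4.8, A2=-5.0, A3=-0.8, A4=-3.4, A5=4.1, A6=0.7
Best worst-case = 4.1 → A5.
Column bests: S1=9.7, S2=8.3, S3=9.0, S4=8.5.
A1 regrets: 14.5, 6.4, 0.0, 13.1 → max 14.5
A2 regrets: 11.7, 6.1, 8.3, 13.5 → max 13.5
A3 regrets: 9.8, 9.1, 3.6, 8.3 → max 9.8
A4 regrets: 0.0, 0.0, 12.4, 3.7 → max 12.4
A5 regrets: 5.6, 0.5, 4.8, 1.9 → max 5.6
A6 regrets: 9.0, 2.0, 6.1, 0.0 → max 9.0
Smallest max regret = 5.6 → A5.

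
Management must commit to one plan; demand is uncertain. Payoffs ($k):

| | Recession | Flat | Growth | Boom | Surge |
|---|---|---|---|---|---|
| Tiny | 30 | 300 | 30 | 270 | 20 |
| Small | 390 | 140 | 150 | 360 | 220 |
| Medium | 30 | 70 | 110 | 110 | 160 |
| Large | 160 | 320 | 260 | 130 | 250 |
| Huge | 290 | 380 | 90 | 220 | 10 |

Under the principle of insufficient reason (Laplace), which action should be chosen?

Row averages: Tiny=130, Small=252, Medium=96, Large=224, Huge=198
Highest average = 252 → Small.

Small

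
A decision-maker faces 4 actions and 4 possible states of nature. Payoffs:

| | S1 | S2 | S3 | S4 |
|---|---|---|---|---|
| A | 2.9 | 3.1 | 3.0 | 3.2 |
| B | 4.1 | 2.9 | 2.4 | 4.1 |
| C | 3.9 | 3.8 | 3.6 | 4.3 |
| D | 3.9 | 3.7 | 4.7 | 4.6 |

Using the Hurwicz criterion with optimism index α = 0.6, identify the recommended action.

D

A: 0.6·3.2 + 0.4·2.9 = 3.08
B: 0.6·4.1 + 0.4·2.4 = 3.42
C: 0.6·4.3 + 0.4·3.6 = 4.02
D: 0.6·4.7 + 0.4·3.7 = 4.3
Highest Hurwicz score = 4.3 → D.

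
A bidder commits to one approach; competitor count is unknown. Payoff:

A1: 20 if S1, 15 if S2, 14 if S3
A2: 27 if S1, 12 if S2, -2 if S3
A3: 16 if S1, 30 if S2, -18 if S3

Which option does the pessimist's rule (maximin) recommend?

Row minima: A1=14, A2=-2, A3=-18
Best worst-case = 14 → A1.

A1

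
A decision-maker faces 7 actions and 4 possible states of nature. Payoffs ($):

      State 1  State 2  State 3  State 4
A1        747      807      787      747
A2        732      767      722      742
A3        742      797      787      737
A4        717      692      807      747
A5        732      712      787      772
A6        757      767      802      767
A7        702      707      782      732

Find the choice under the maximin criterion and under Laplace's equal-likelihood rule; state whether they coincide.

maximin → A6; laplace → A6 (agree)

Row minima: A1=747, A2=722, A3=737, A4=692, A5=712, A6=757, A7=702
Best worst-case = 757 → A6.
Row averages: A1=772, A2=740.75, A3=765.75, A4=740.75, A5=750.75, A6=773.25, A7=730.75
Highest average = 773.25 → A6.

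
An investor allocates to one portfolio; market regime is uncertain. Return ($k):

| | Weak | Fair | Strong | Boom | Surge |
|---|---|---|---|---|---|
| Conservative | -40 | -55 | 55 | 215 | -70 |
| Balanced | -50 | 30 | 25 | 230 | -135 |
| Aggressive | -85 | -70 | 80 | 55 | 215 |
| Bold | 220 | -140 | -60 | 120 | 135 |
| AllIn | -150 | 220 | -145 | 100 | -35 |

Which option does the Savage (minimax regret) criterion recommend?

Column bests: Weak=220, Fair=220, Strong=80, Boom=230, Surge=215.
Conservative regrets: 260, 275, 25, 15, 285 → max 285
Balanced regrets: 270, 190, 55, 0, 350 → max 350
Aggressive regrets: 305, 290, 0, 175, 0 → max 305
Bold regrets: 0, 360, 140, 110, 80 → max 360
AllIn regrets: 370, 0, 225, 130, 250 → max 370
Smallest max regret = 285 → Conservative.

Conservative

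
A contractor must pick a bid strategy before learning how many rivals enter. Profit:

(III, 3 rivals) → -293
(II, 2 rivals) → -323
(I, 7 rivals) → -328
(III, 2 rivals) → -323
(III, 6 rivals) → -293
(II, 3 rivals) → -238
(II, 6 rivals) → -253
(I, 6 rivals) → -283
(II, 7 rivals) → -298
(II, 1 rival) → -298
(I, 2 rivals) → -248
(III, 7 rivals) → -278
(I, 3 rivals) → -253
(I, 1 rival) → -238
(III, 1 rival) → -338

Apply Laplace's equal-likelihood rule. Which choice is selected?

I

Row averages: I=-270, II=-282, III=-305
Highest average = -270 → I.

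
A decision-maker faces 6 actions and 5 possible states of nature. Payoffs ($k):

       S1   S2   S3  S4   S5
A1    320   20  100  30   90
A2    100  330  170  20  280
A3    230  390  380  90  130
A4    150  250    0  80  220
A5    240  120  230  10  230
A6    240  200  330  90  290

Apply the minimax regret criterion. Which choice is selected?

A3

Column bests: S1=320, S2=390, S3=380, S4=90, S5=290.
A1 regrets: 0, 370, 280, 60, 200 → max 370
A2 regrets: 220, 60, 210, 70, 10 → max 220
A3 regrets: 90, 0, 0, 0, 160 → max 160
A4 regrets: 170, 140, 380, 10, 70 → max 380
A5 regrets: 80, 270, 150, 80, 60 → max 270
A6 regrets: 80, 190, 50, 0, 0 → max 190
Smallest max regret = 160 → A3.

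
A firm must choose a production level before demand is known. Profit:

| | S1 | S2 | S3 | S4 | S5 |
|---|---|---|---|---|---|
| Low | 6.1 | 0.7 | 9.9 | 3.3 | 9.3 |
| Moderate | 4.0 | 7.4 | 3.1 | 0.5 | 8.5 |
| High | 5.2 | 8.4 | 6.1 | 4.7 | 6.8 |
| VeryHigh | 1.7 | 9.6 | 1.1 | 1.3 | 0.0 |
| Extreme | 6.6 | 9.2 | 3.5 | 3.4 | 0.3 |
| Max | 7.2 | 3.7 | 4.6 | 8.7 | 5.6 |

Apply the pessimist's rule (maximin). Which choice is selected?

High

Row minima: Low=0.7, Moderate=0.5, High=4.7, VeryHigh=0.0, Extreme=0.3, Max=3.7
Best worst-case = 4.7 → High.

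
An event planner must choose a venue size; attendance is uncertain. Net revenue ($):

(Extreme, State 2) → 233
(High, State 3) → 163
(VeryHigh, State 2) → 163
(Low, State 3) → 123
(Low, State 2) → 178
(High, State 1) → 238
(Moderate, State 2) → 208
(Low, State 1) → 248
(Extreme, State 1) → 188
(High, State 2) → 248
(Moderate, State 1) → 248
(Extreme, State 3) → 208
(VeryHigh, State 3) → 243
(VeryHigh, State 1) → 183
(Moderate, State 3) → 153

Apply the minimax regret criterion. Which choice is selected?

Extreme

Column bests: State 1=248, State 2=248, State 3=243.
Low regrets: 0, 70, 120 → max 120
Moderate regrets: 0, 40, 90 → max 90
High regrets: 10, 0, 80 → max 80
VeryHigh regrets: 65, 85, 0 → max 85
Extreme regrets: 60, 15, 35 → max 60
Smallest max regret = 60 → Extreme.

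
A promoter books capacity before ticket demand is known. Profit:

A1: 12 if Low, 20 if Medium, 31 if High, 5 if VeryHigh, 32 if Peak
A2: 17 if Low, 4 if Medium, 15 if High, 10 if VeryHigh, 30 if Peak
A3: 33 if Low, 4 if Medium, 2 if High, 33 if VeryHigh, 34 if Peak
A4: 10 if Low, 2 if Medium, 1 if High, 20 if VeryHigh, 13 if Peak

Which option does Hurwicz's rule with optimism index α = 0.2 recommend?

A1

A1: 0.2·32 + 0.8·5 = 10.4
A2: 0.2·30 + 0.8·4 = 9.2
A3: 0.2·34 + 0.8·2 = 8.4
A4: 0.2·20 + 0.8·1 = 4.8
Highest Hurwicz score = 10.4 → A1.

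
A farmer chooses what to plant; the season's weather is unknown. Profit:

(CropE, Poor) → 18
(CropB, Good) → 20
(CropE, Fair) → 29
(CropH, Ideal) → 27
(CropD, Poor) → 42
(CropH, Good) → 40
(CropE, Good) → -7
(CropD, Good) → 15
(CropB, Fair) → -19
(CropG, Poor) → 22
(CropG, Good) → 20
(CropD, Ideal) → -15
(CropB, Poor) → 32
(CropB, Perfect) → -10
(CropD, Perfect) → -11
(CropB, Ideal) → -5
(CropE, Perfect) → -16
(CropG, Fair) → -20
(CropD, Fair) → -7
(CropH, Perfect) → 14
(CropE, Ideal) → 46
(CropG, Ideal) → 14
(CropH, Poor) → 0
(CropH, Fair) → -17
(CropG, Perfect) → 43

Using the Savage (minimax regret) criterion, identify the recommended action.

CropH

Column bests: Poor=42, Fair=29, Good=40, Ideal=46, Perfect=43.
CropE regrets: 24, 0, 47, 0, 59 → max 59
CropD regrets: 0, 36, 25, 61, 54 → max 61
CropH regrets: 42, 46, 0, 19, 29 → max 46
CropG regrets: 20, 49, 20, 32, 0 → max 49
CropB regrets: 10, 48, 20, 51, 53 → max 53
Smallest max regret = 46 → CropH.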